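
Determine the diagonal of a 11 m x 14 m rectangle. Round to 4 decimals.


Shape: rectangle (diagonal via Pythagoras)
Sides: 11 m and 14 m
Formula: d = sqrt(l^2 + w^2)
l^2 = 121, w^2 = 196
l^2 + w^2 = 317
d = sqrt(317)
d = 17.8045
17.8045 m


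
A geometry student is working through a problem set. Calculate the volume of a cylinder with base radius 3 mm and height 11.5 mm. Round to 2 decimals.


Shape: cylinder
Radius r = 3 mm, Height h = 11.5 mm
Formula: V = pi * r^2 * h
r^2 = 9
V = pi * 9 * 11.5
V = 103.5 * pi
V = 325.15
325.15 mm^3


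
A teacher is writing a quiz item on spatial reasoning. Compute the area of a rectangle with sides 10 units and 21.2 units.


Shape: rectangle
Length l = 10 units, Width w = 21.2 units
Formula: A = l * w
A = 10 * 21.2
A = 212
212 units^2


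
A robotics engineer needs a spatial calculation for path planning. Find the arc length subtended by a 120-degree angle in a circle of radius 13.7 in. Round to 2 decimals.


Shape: circular arc
Radius r = 13.7 in, Angle = 120 degrees
Formula: L = (angle/360) * 2 * pi * r
2 * pi * r = 27.4 * pi
L = (120/360) * 27.4 * pi
L = 9.133333 * pi
L = 28.69
28.69 in


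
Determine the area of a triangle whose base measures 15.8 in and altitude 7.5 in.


Shape: triangle
Base b = 15.8 in, Height h = 7.5 in
Formula: A = (1/2) * b * h
A = 0.5 * 15.8 * 7.5
A = 0.5 * 118.5
A = 59.25
59.25 in^2


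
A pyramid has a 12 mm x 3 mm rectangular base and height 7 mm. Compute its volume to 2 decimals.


Shape: rectangular pyramid
Base: 12 mm x 3 mm, Height h = 7 mm
Formula: V = (1/3) * base_area * h
base_area = 12 * 3 = 36
base_area * h = 36 * 7 = 252
V = 252 / 3
V = 84
84 mm^3


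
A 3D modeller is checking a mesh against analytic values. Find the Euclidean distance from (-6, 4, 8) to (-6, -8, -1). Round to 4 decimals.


3D distance between two points
P1 = (-6, 4, 8), P2 = (-6, -8, -1)
Formula: d = sqrt((x2-x1)^2 + (y2-y1)^2 + (z2-z1)^2)
dx = -6 - -6 = 0
dy = -8 - 4 = -12
dz = -1 - 8 = -9
dx^2 + dy^2 + dz^2 = 0 + 144 + 81 = 225
d = sqrt(225)
d = 15.0
15 units


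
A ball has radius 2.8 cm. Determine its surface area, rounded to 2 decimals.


Shape: sphere
Radius r = 2.8 cm
Formula: SA = 4 * pi * r^2
r^2 = 7.84
SA = 4 * pi * 7.84
SA = 31.36 * pi
SA = 98.52
98.52 cm^2


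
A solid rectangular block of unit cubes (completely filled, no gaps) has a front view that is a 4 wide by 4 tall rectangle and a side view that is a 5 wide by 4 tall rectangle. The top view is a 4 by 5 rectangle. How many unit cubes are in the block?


Orthographic views of a solid rectangular block:
Front view 4 x 4 -> length = 4, height = 4
Side view 5 x 4 -> width = 5, height = 4 (consistent)
Top view 4 x 5 -> confirms length = 4, width = 5
The block is 4 x 5 x 4.
Total unit cubes = 4 * 5 * 4 = 80
80 unit cubes


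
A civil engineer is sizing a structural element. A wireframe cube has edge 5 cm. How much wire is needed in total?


Shape: cube
Side s = 5 cm
A cube has 12 edges, all equal.
Formula: total edge length = 12 * s
Total = 12 * 5
Total = 60
60 cm


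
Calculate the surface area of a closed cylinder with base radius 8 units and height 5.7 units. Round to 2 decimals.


Shape: closed cylinder
Radius r = 8 units, Height h = 5.7 units
Formula: SA = 2*pi*r^2 + 2*pi*r*h = 2*pi*r*(r + h)
r + h = 13.7
2 * r * (r + h) = 2 * 8 * 13.7 = 219.2
SA = 219.2 * pi
SA = 688.64
688.64 units^2


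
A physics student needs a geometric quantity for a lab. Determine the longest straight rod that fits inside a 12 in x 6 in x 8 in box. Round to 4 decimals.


Shape: rectangular box (space diagonal)
l = 12 in, w = 6 in, h = 8 in
Visualize: the diagonal of the base, then a right triangle with that diagonal and the height.
Formula: d = sqrt(l^2 + w^2 + h^2)
l^2 + w^2 + h^2 = 144 + 36 + 64 = 244
d = sqrt(244)
d = 15.6205
15.6205 in


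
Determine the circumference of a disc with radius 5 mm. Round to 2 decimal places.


Shape: circle
Radius r = 5 mm
Formula: C = 2 * pi * r
C = 2 * pi * 5
C = 10 * pi
C = 31.42
31.42 mm


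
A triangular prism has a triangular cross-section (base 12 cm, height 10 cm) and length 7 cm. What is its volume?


Shape: triangular prism
Triangle base = 12 cm, triangle height = 10 cm, prism length L = 7 cm
Formula: V = (1/2 * b * h_tri) * L
Cross-section area = 0.5 * 12 * 10 = 60
V = 60 * 7
V = 420
420 cm^3


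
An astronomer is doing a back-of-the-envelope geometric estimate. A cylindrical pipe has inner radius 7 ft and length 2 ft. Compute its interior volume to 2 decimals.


Shape: cylinder
Radius r = 7 ft, Height h = 2 ft
Formula: V = pi * r^2 * h
r^2 = 49
V = pi * 49 * 2
V = 98 * pi
V = 307.88
307.88 ft^3


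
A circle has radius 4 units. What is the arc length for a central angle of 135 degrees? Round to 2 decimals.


Shape: circular arc
Radius r = 4 units, Angle = 135 degrees
Formula: L = (angle/360) * 2 * pi * r
2 * pi * r = 8 * pi
L = (135/360) * 8 * pi
L = 3 * pi
L = 9.42
9.42 units


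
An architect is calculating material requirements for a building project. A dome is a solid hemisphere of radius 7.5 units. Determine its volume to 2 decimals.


Shape: hemisphere (half of a sphere)
Radius r = 7.5 units
Formula: V = (1/2) * (4/3) * pi * r^3 = (2/3) * pi * r^3
r^3 = 421.875
(2/3) * 421.875 = 281.25
V = 281.25 * pi
V = 883.57
883.57 units^3


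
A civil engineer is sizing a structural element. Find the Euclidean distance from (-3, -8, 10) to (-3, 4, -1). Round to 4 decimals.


3D distance between two points
P1 = (-3, -8, 10), P2 = (-3, 4, -1)
Formula: d = sqrt((x2-x1)^2 + (y2-y1)^2 + (z2-z1)^2)
dx = -3 - -3 = 0
dy = 4 - -8 = 12
dz = -1 - 10 = -11
dx^2 + dy^2 + dz^2 = 0 + 144 + 121 = 265
d = sqrt(265)
d = 16.2788
16.2788 units


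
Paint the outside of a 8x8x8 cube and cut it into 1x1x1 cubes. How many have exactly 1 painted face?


Large cube: 8 x 8 x 8, cut into unit cubes.
n = 8, so n - 2 = 6
Cubes with 1 painted face lie in the interior of each face.
A cube has 6 faces; each contributes (n - 2)^2 = 36 such cubes.
Count = 6 * 36 = 216
216 unit cubes


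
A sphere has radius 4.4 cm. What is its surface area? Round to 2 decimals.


Shape: sphere
Radius r = 4.4 cm
Formula: SA = 4 * pi * r^2
r^2 = 19.36
SA = 4 * pi * 19.36
SA = 77.44 * pi
SA = 243.28
243.28 cm^2


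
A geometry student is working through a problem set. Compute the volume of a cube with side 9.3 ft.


Shape: cube
Side s = 9.3 ft
Formula: V = s^3
V = 9.3 * 9.3 * 9.3
V = 86.49 * 9.3
V = 804.357
804.357 ft^3


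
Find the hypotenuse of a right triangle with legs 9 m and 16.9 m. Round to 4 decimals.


Shape: right triangle
Legs a = 9 m, b = 16.9 m
Formula: c = sqrt(a^2 + b^2)
a^2 = 81, b^2 = 285.61
a^2 + b^2 = 366.61
c = sqrt(366.61)
c = 19.1471
19.1471 m


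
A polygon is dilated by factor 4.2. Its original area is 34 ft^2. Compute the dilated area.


Linear scale factor k = 4.2
Original area = 34 ft^2
Rule: under a linear scaling by k, areas scale by k^2.
k^2 = 4.2^2 = 17.64
New area = 34 * 17.64
New area = 599.76
599.76 ft^2


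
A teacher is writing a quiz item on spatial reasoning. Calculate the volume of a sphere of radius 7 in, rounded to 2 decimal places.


Shape: sphere
Radius r = 7 in
Formula: V = (4/3) * pi * r^3
r^3 = 343
(4/3) * 343 = 457.333333
V = 457.333333 * pi
V = 1436.76
1436.76 in^3


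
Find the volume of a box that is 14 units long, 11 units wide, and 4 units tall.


Shape: rectangular prism
l = 14 units, w = 11 units, h = 4 units
Formula: V = l * w * h
V = 14 * 11 * 4
V = 154 * 4
V = 616
616 units^3


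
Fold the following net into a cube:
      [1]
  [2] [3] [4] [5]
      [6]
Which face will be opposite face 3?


Net: cross layout. Take square 3 as the base (bottom).
Fold the four squares in the horizontal row up around 3: 2 -> left, 4 -> right, 5 wraps to the top.
Fold 1 and 6 up from 3: 1 -> back, 6 -> front.
Opposite pairs are therefore: (1, 6), (2, 4), (3, 5).
Face 3 is opposite face 5.
face 5


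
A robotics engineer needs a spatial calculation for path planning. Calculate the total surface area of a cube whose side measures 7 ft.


Shape: cube
Side s = 7 ft
A cube has 6 square faces.
Formula: SA = 6 * s^2
s^2 = 49
SA = 6 * 49
SA = 294
294 ft^2


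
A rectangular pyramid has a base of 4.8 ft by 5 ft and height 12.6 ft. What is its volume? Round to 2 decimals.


Shape: rectangular pyramid
Base: 4.8 ft x 5 ft, Height h = 12.6 ft
Formula: V = (1/3) * base_area * h
base_area = 4.8 * 5 = 24
base_area * h = 24 * 12.6 = 302.4
V = 302.4 / 3
V = 100.8
100.8 ft^3


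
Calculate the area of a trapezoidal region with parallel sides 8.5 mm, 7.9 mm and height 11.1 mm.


Shape: trapezoid
Parallel sides a = 8.5 mm, b = 7.9 mm; Height h = 11.1 mm
Formula: A = (a + b) * h / 2
a + b = 8.5 + 7.9 = 16.4
A = 16.4 * 11.1 / 2
A = 182.04 / 2
A = 91.02
91.02 mm^2


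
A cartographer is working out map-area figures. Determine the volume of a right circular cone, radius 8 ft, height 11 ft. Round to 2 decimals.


Shape: cone
Radius r = 8 ft, Height h = 11 ft
Formula: V = (1/3) * pi * r^2 * h
r^2 = 64
pi * r^2 * h = pi * 64 * 11 = 704 * pi
V = 704 * pi / 3
V = 737.23
737.23 ft^3


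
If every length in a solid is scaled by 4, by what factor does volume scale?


Linear scale factor k = 4
Rule: under a linear scaling by k, volumes scale by k^3.
k^3 = 4 * 4 * 4
k^3 = 16 * 4
k^3 = 64
Volume scales by a factor of 64.
64 (dimensionless)


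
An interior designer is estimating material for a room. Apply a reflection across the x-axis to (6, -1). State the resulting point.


Transformation: reflection
Original point: (6, -1)
Rule for reflection over the x-axis: (x, y) -> (x, -y)
Apply: (6, -1) -> (6, 1)
(6, 1)


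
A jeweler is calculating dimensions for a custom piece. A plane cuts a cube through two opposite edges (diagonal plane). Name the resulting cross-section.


Solid: cube
Cutting plane: through two opposite edges (diagonal plane)
Visualize the intersection of the plane with the solid's surface.
The boundary of the cut region is a rectangle.
rectangle


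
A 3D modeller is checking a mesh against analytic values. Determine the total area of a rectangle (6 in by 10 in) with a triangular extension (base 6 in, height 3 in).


Composite shape: rectangle + triangle
Rectangle area = 6 * 10 = 60
Triangle area = 0.5 * 6 * 3 = 9
Total = 60 + 9
Total = 69
69 in^2


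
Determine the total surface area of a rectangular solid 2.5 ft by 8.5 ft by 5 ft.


Shape: rectangular prism
l = 2.5 ft, w = 8.5 ft, h = 5 ft
Formula: SA = 2(lw + lh + wh)
lw = 21.25, lh = 12.5, wh = 42.5
lw + lh + wh = 76.25
SA = 2 * 76.25
SA = 152.5
152.5 ft^2


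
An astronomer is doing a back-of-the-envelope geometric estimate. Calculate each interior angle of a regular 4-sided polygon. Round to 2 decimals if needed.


Shape: regular square (4 sides)
Formula: interior angle = (n - 2) * 180 / n
(n - 2) = 2
(n - 2) * 180 = 360
angle = 360 / 4
angle = 90
90 degrees


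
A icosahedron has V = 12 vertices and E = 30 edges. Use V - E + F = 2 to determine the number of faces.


Polyhedron: icosahedron
Euler's formula for convex polyhedra: V - E + F = 2
Given: V = 12 vertices and E = 30 edges
Solve for F:
F = 2 + E - V = 2 + 30 - 12 = 20
20 faces


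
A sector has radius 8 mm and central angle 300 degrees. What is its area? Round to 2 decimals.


Shape: circular sector
Radius r = 8 mm, Angle = 300 degrees
Formula: A = (angle/360) * pi * r^2
r^2 = 64
Fraction of circle = 300/360
A = (300/360) * pi * 64
A = 53.333333 * pi
A = 167.55
167.55 mm^2


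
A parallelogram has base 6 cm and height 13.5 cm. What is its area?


Shape: parallelogram
Base b = 6 cm, Height h = 13.5 cm
Formula: A = b * h
A = 6 * 13.5
A = 81
81 cm^2


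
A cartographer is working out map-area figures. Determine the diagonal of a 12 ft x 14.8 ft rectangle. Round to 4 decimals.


Shape: rectangle (diagonal via Pythagoras)
Sides: 12 ft and 14.8 ft
Formula: d = sqrt(l^2 + w^2)
l^2 = 144, w^2 = 219.04
l^2 + w^2 = 363.04
d = sqrt(363.04)
d = 19.0536
19.0536 ft


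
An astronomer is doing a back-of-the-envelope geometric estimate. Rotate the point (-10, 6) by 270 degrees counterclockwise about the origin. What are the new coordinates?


Transformation: rotation about the origin
Original point: (-10, 6)
Rule for 270 deg counterclockwise: (x, y) -> (y, -x)
Apply: (-10, 6) -> (6, 10)
(6, 10)


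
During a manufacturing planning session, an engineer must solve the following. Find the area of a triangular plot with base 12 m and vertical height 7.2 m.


Shape: triangle
Base b = 12 m, Height h = 7.2 m
Formula: A = (1/2) * b * h
A = 0.5 * 12 * 7.2
A = 0.5 * 86.4
A = 43.2
43.2 m^2


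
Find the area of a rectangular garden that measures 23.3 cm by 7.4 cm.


Shape: rectangle
Length l = 23.3 cm, Width w = 7.4 cm
Formula: A = l * w
A = 23.3 * 7.4
A = 172.42
172.42 cm^2


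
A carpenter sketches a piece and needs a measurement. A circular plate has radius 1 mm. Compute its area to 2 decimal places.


Shape: circle
Radius r = 1 mm
Formula: A = pi * r^2
r^2 = 1^2 = 1
A = pi * 1
A = 3.14
3.14 mm^2


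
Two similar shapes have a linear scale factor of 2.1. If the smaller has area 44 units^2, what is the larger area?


Linear scale factor k = 2.1
Original area = 44 units^2
Rule: under a linear scaling by k, areas scale by k^2.
k^2 = 2.1^2 = 4.41
New area = 44 * 4.41
New area = 194.04
194.04 units^2


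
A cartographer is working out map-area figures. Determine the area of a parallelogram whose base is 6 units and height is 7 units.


Shape: parallelogram
Base b = 6 units, Height h = 7 units
Formula: A = b * h
A = 6 * 7
A = 42
42 units^2


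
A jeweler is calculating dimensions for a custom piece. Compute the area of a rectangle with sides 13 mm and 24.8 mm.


Shape: rectangle
Length l = 13 mm, Width w = 24.8 mm
Formula: A = l * w
A = 13 * 24.8
A = 322.4
322.4 mm^2


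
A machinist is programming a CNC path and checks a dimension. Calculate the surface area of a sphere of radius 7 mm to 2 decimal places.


Shape: sphere
Radius r = 7 mm
Formula: SA = 4 * pi * r^2
r^2 = 49
SA = 4 * pi * 49
SA = 196 * pi
SA = 615.75
615.75 mm^2


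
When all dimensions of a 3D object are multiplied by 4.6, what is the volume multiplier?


Linear scale factor k = 4.6
Rule: under a linear scaling by k, volumes scale by k^3.
k^3 = 4.6 * 4.6 * 4.6
k^3 = 21.16 * 4.6
k^3 = 97.336
Volume scales by a factor of 97.336.
97.336 (dimensionless)


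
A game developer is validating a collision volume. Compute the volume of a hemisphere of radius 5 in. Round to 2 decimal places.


Shape: hemisphere (half of a sphere)
Radius r = 5 in
Formula: V = (1/2) * (4/3) * pi * r^3 = (2/3) * pi * r^3
r^3 = 125
(2/3) * 125 = 83.333333
V = 83.333333 * pi
V = 261.8
261.8 in^3


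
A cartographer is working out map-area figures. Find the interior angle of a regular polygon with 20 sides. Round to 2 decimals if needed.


Shape: regular icosagon (20 sides)
Formula: interior angle = (n - 2) * 180 / n
(n - 2) = 18
(n - 2) * 180 = 3240
angle = 3240 / 20
angle = 162
162 degrees


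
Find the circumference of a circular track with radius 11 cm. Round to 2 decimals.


Shape: circle
Radius r = 11 cm
Formula: C = 2 * pi * r
C = 2 * pi * 11
C = 22 * pi
C = 69.12
69.12 cm


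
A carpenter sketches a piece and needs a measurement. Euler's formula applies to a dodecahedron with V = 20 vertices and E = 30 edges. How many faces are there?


Polyhedron: dodecahedron
Euler's formula for convex polyhedra: V - E + F = 2
Given: V = 20 vertices and E = 30 edges
Solve for F:
F = 2 + E - V = 2 + 30 - 20 = 12
12 faces


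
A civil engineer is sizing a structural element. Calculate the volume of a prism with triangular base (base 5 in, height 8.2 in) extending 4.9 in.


Shape: triangular prism
Triangle base = 5 in, triangle height = 8.2 in, prism length L = 4.9 in
Formula: V = (1/2 * b * h_tri) * L
Cross-section area = 0.5 * 5 * 8.2 = 20.5
V = 20.5 * 4.9
V = 100.45
100.45 in^3


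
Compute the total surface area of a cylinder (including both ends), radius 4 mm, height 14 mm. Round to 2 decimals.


Shape: closed cylinder
Radius r = 4 mm, Height h = 14 mm
Formula: SA = 2*pi*r^2 + 2*pi*r*h = 2*pi*r*(r + h)
r + h = 18
2 * r * (r + h) = 2 * 4 * 18 = 144
SA = 144 * pi
SA = 452.39
452.39 mm^2


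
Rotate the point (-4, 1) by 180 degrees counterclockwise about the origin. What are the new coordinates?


Transformation: rotation about the origin
Original point: (-4, 1)
Rule for 180 deg: (x, y) -> (-x, -y)
Apply: (-4, 1) -> (4, -1)
(4, -1)


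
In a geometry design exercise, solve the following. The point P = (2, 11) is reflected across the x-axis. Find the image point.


Transformation: reflection
Original point: (2, 11)
Rule for reflection over the x-axis: (x, y) -> (x, -y)
Apply: (2, 11) -> (2, -11)
(2, -11)


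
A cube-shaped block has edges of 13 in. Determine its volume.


Shape: cube
Side s = 13 in
Formula: V = s^3
V = 13 * 13 * 13
V = 169 * 13
V = 2197
2197 in^3


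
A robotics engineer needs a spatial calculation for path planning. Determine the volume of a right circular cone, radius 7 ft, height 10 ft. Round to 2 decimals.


Shape: cone
Radius r = 7 ft, Height h = 10 ft
Formula: V = (1/3) * pi * r^2 * h
r^2 = 49
pi * r^2 * h = pi * 49 * 10 = 490 * pi
V = 490 * pi / 3
V = 513.13
513.13 ft^3


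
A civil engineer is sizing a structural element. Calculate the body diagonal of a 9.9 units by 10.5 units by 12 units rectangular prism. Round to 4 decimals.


Shape: rectangular box (space diagonal)
l = 9.9 units, w = 10.5 units, h = 12 units
Visualize: the diagonal of the base, then a right triangle with that diagonal and the height.
Formula: d = sqrt(l^2 + w^2 + h^2)
l^2 + w^2 + h^2 = 98.01 + 110.25 + 144 = 352.26
d = sqrt(352.26)
d = 18.7686
18.7686 units


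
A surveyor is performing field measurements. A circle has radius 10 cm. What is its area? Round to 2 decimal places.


Shape: circle
Radius r = 10 cm
Formula: A = pi * r^2
r^2 = 10^2 = 100
A = pi * 100
A = 314.16
314.16 cm^2


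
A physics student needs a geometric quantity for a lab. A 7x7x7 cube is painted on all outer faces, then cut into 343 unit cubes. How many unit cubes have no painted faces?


Large cube: 7 x 7 x 7, cut into unit cubes.
n = 7, so n - 2 = 5
Unpainted cubes form the interior (n - 2)^3 block.
(n - 2)^3 = 5^3 = 125
125 unit cubes


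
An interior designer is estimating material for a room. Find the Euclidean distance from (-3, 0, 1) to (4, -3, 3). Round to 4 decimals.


3D distance between two points
P1 = (-3, 0, 1), P2 = (4, -3, 3)
Formula: d = sqrt((x2-x1)^2 + (y2-y1)^2 + (z2-z1)^2)
dx = 4 - -3 = 7
dy = -3 - 0 = -3
dz = 3 - 1 = 2
dx^2 + dy^2 + dz^2 = 49 + 9 + 4 = 62
d = sqrt(62)
d = 7.874
7.874 units


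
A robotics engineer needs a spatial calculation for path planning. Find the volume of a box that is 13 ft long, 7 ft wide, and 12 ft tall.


Shape: rectangular prism
l = 13 ft, w = 7 ft, h = 12 ft
Formula: V = l * w * h
V = 13 * 7 * 12
V = 91 * 12
V = 1092
1092 ft^3


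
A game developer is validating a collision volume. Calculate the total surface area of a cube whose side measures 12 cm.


Shape: cube
Side s = 12 cm
A cube has 6 square faces.
Formula: SA = 6 * s^2
s^2 = 144
SA = 6 * 144
SA = 864
864 cm^2


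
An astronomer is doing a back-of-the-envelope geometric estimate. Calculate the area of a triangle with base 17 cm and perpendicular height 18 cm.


Shape: triangle
Base b = 17 cm, Height h = 18 cm
Formula: A = (1/2) * b * h
A = 0.5 * 17 * 18
A = 0.5 * 306
A = 153
153 cm^2


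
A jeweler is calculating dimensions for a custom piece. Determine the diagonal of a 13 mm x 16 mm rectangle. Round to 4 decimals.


Shape: rectangle (diagonal via Pythagoras)
Sides: 13 mm and 16 mm
Formula: d = sqrt(l^2 + w^2)
l^2 = 169, w^2 = 256
l^2 + w^2 = 425
d = sqrt(425)
d = 20.6155
20.6155 mm


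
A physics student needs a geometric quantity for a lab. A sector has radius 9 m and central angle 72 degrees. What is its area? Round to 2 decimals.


Shape: circular sector
Radius r = 9 m, Angle = 72 degrees
Formula: A = (angle/360) * pi * r^2
r^2 = 81
Fraction of circle = 72/360
A = (72/360) * pi * 81
A = 16.2 * pi
A = 50.89
50.89 m^2


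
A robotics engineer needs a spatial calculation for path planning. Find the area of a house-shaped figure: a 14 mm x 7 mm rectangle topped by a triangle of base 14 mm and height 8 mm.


Composite shape: rectangle + triangle
Rectangle area = 14 * 7 = 98
Triangle area = 0.5 * 14 * 8 = 56
Total = 98 + 56
Total = 154
154 mm^2


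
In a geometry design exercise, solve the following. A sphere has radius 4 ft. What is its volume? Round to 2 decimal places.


Shape: sphere
Radius r = 4 ft
Formula: V = (4/3) * pi * r^3
r^3 = 64
(4/3) * 64 = 85.333333
V = 85.333333 * pi
V = 268.08
268.08 ft^3


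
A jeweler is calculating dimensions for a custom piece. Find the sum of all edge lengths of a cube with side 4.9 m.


Shape: cube
Side s = 4.9 m
A cube has 12 edges, all equal.
Formula: total edge length = 12 * s
Total = 12 * 4.9
Total = 58.8
58.8 m


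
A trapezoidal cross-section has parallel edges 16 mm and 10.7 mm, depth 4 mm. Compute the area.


Shape: trapezoid
Parallel sides a = 16 mm, b = 10.7 mm; Height h = 4 mm
Formula: A = (a + b) * h / 2
a + b = 16 + 10.7 = 26.7
A = 26.7 * 4 / 2
A = 106.8 / 2
A = 53.4
53.4 mm^2


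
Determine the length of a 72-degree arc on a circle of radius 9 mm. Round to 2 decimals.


Shape: circular arc
Radius r = 9 mm, Angle = 72 degrees
Formula: L = (angle/360) * 2 * pi * r
2 * pi * r = 18 * pi
L = (72/360) * 18 * pi
L = 3.6 * pi
L = 11.31
11.31 mm


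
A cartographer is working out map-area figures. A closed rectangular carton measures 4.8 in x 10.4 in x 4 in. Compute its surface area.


Shape: rectangular prism
l = 4.8 in, w = 10.4 in, h = 4 in
Formula: SA = 2(lw + lh + wh)
lw = 49.92, lh = 19.2, wh = 41.6
lw + lh + wh = 110.72
SA = 2 * 110.72
SA = 221.44
221.44 in^2


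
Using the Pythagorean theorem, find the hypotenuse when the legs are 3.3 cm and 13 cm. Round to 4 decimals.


Shape: right triangle
Legs a = 3.3 cm, b = 13 cm
Formula: c = sqrt(a^2 + b^2)
a^2 = 10.89, b^2 = 169
a^2 + b^2 = 179.89
c = sqrt(179.89)
c = 13.4123
13.4123 cm


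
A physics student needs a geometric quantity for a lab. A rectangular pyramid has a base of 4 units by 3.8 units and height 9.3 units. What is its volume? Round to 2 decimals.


Shape: rectangular pyramid
Base: 4 units x 3.8 units, Height h = 9.3 units
Formula: V = (1/3) * base_area * h
base_area = 4 * 3.8 = 15.2
base_area * h = 15.2 * 9.3 = 141.36
V = 141.36 / 3
V = 47.12
47.12 units^3


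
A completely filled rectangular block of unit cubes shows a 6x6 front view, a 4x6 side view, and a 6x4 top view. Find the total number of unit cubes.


Orthographic views of a solid rectangular block:
Front view 6 x 6 -> length = 6, height = 6
Side view 4 x 6 -> width = 4, height = 6 (consistent)
Top view 6 x 4 -> confirms length = 6, width = 4
The block is 6 x 4 x 6.
Total unit cubes = 6 * 4 * 6 = 144
144 unit cubes


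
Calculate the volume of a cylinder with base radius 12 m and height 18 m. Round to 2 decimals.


Shape: cylinder
Radius r = 12 m, Height h = 18 m
Formula: V = pi * r^2 * h
r^2 = 144
V = pi * 144 * 18
V = 2592 * pi
V = 8143.01
8143.01 m^3


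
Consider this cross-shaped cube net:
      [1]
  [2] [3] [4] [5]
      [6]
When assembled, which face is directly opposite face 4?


Net: cross layout. Take square 3 as the base (bottom).
Fold the four squares in the horizontal row up around 3: 2 -> left, 4 -> right, 5 wraps to the top.
Fold 1 and 6 up from 3: 1 -> back, 6 -> front.
Opposite pairs are therefore: (1, 6), (2, 4), (3, 5).
Face 4 is opposite face 2.
face 2


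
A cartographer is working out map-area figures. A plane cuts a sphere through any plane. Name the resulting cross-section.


Solid: sphere
Cutting plane: through any plane
Visualize the intersection of the plane with the solid's surface.
The boundary of the cut region is a circle.
circle


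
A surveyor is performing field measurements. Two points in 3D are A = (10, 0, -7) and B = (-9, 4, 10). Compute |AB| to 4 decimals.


3D distance between two points
P1 = (10, 0, -7), P2 = (-9, 4, 10)
Formula: d = sqrt((x2-x1)^2 + (y2-y1)^2 + (z2-z1)^2)
dx = -9 - 10 = -19
dy = 4 - 0 = 4
dz = 10 - -7 = 17
dx^2 + dy^2 + dz^2 = 361 + 16 + 289 = 666
d = sqrt(666)
d = 25.807
25.807 units


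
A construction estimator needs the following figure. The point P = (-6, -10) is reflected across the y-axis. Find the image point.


Transformation: reflection
Original point: (-6, -10)
Rule for reflection over the y-axis: (x, y) -> (-x, y)
Apply: (-6, -10) -> (6, -10)
(6, -10)


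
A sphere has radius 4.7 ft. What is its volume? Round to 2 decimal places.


Shape: sphere
Radius r = 4.7 ft
Formula: V = (4/3) * pi * r^3
r^3 = 103.823
(4/3) * 103.823 = 138.430667
V = 138.430667 * pi
V = 434.89
434.89 ft^3


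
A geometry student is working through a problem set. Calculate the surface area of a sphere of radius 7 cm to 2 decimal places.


Shape: sphere
Radius r = 7 cm
Formula: SA = 4 * pi * r^2
r^2 = 49
SA = 4 * pi * 49
SA = 196 * pi
SA = 615.75
615.75 cm^2


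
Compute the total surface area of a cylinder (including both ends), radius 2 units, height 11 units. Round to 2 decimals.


Shape: closed cylinder
Radius r = 2 units, Height h = 11 units
Formula: SA = 2*pi*r^2 + 2*pi*r*h = 2*pi*r*(r + h)
r + h = 13
2 * r * (r + h) = 2 * 2 * 13 = 52
SA = 52 * pi
SA = 163.36
163.36 units^2


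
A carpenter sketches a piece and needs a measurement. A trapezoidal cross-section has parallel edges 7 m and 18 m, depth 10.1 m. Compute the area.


Shape: trapezoid
Parallel sides a = 7 m, b = 18 m; Height h = 10.1 m
Formula: A = (a + b) * h / 2
a + b = 7 + 18 = 25
A = 25 * 10.1 / 2
A = 252.5 / 2
A = 126.25
126.25 m^2


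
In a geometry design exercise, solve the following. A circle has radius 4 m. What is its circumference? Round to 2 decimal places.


Shape: circle
Radius r = 4 m
Formula: C = 2 * pi * r
C = 2 * pi * 4
C = 8 * pi
C = 25.13
25.13 m


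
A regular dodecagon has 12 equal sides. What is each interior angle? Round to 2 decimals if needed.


Shape: regular dodecagon (12 sides)
Formula: interior angle = (n - 2) * 180 / n
(n - 2) = 10
(n - 2) * 180 = 1800
angle = 1800 / 12
angle = 150
150 degrees


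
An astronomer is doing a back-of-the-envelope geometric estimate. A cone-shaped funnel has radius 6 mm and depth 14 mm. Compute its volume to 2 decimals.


Shape: cone
Radius r = 6 mm, Height h = 14 mm
Formula: V = (1/3) * pi * r^2 * h
r^2 = 36
pi * r^2 * h = pi * 36 * 14 = 504 * pi
V = 504 * pi / 3
V = 527.79
527.79 mm^3


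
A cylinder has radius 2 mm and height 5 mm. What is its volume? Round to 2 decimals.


Shape: cylinder
Radius r = 2 mm, Height h = 5 mm
Formula: V = pi * r^2 * h
r^2 = 4
V = pi * 4 * 5
V = 20 * pi
V = 62.83
62.83 mm^3


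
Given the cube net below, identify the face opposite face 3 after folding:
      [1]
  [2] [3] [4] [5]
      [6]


Net: cross layout. Take square 3 as the base (bottom).
Fold the four squares in the horizontal row up around 3: 2 -> left, 4 -> right, 5 wraps to the top.
Fold 1 and 6 up from 3: 1 -> back, 6 -> front.
Opposite pairs are therefore: (1, 6), (2, 4), (3, 5).
Face 3 is opposite face 5.
face 5


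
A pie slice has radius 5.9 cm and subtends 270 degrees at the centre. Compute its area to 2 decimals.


Shape: circular sector
Radius r = 5.9 cm, Angle = 270 degrees
Formula: A = (angle/360) * pi * r^2
r^2 = 34.81
Fraction of circle = 270/360
A = (270/360) * pi * 34.81
A = 26.1075 * pi
A = 82.02
82.02 cm^2


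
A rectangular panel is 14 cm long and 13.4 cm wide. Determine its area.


Shape: rectangle
Length l = 14 cm, Width w = 13.4 cm
Formula: A = l * w
A = 14 * 13.4
A = 187.6
187.6 cm^2


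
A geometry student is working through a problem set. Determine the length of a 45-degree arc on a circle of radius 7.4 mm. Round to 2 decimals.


Shape: circular arc
Radius r = 7.4 mm, Angle = 45 degrees
Formula: L = (angle/360) * 2 * pi * r
2 * pi * r = 14.8 * pi
L = (45/360) * 14.8 * pi
L = 1.85 * pi
L = 5.81
5.81 mm


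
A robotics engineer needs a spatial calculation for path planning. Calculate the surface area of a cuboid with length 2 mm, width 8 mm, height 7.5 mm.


Shape: rectangular prism
l = 2 mm, w = 8 mm, h = 7.5 mm
Formula: SA = 2(lw + lh + wh)
lw = 16, lh = 15, wh = 60
lw + lh + wh = 91
SA = 2 * 91
SA = 182
182 mm^2


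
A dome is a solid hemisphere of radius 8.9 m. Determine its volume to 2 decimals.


Shape: hemisphere (half of a sphere)
Radius r = 8.9 m
Formula: V = (1/2) * (4/3) * pi * r^3 = (2/3) * pi * r^3
r^3 = 704.969
(2/3) * 704.969 = 469.979333
V = 469.979333 * pi
V = 1476.48
1476.48 m^3


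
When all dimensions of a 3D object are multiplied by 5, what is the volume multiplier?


Linear scale factor k = 5
Rule: under a linear scaling by k, volumes scale by k^3.
k^3 = 5 * 5 * 5
k^3 = 25 * 5
k^3 = 125
Volume scales by a factor of 125.
125 (dimensionless)


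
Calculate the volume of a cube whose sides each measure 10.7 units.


Shape: cube
Side s = 10.7 units
Formula: V = s^3
V = 10.7 * 10.7 * 10.7
V = 114.49 * 10.7
V = 1225.043
1225.043 units^3


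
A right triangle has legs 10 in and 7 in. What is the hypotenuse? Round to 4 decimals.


Shape: right triangle
Legs a = 10 in, b = 7 in
Formula: c = sqrt(a^2 + b^2)
a^2 = 100, b^2 = 49
a^2 + b^2 = 149
c = sqrt(149)
c = 12.2066
12.2066 in


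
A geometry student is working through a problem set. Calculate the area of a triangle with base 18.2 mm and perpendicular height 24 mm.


Shape: triangle
Base b = 18.2 mm, Height h = 24 mm
Formula: A = (1/2) * b * h
A = 0.5 * 18.2 * 24
A = 0.5 * 436.8
A = 218.4
218.4 mm^2


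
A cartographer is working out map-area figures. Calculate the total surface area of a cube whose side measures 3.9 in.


Shape: cube
Side s = 3.9 in
A cube has 6 square faces.
Formula: SA = 6 * s^2
s^2 = 15.21
SA = 6 * 15.21
SA = 91.26
91.26 in^2


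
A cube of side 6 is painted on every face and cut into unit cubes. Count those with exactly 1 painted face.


Large cube: 6 x 6 x 6, cut into unit cubes.
n = 6, so n - 2 = 4
Cubes with 1 painted face lie in the interior of each face.
A cube has 6 faces; each contributes (n - 2)^2 = 16 such cubes.
Count = 6 * 16 = 96
96 unit cubes


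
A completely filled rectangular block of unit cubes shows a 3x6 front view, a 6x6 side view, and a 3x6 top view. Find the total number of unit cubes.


Orthographic views of a solid rectangular block:
Front view 3 x 6 -> length = 3, height = 6
Side view 6 x 6 -> width = 6, height = 6 (consistent)
Top view 3 x 6 -> confirms length = 3, width = 6
The block is 3 x 6 x 6.
Total unit cubes = 3 * 6 * 6 = 108
108 unit cubes


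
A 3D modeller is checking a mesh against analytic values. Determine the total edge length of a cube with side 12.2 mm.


Shape: cube
Side s = 12.2 mm
A cube has 12 edges, all equal.
Formula: total edge length = 12 * s
Total = 12 * 12.2
Total = 146.4
146.4 mm


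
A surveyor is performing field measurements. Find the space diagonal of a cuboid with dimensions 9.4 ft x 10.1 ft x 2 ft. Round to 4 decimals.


Shape: rectangular box (space diagonal)
l = 9.4 ft, w = 10.1 ft, h = 2 ft
Visualize: the diagonal of the base, then a right triangle with that diagonal and the height.
Formula: d = sqrt(l^2 + w^2 + h^2)
l^2 + w^2 + h^2 = 88.36 + 102.01 + 4 = 194.37
d = sqrt(194.37)
d = 13.9417
13.9417 ft


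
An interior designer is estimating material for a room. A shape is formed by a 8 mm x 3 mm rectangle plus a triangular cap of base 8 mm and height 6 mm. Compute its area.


Composite shape: rectangle + triangle
Rectangle area = 8 * 3 = 24
Triangle area = 0.5 * 8 * 6 = 24
Total = 24 + 24
Total = 48
48 mm^2


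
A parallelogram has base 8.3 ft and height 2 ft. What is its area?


Shape: parallelogram
Base b = 8.3 ft, Height h = 2 ft
Formula: A = b * h
A = 8.3 * 2
A = 16.6
16.6 ft^2


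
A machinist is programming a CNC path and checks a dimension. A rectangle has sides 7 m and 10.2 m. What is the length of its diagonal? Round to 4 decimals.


Shape: rectangle (diagonal via Pythagoras)
Sides: 7 m and 10.2 m
Formula: d = sqrt(l^2 + w^2)
l^2 = 49, w^2 = 104.04
l^2 + w^2 = 153.04
d = sqrt(153.04)
d = 12.3709
12.3709 m


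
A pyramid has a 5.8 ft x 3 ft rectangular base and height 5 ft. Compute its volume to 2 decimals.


Shape: rectangular pyramid
Base: 5.8 ft x 3 ft, Height h = 5 ft
Formula: V = (1/3) * base_area * h
base_area = 5.8 * 3 = 17.4
base_area * h = 17.4 * 5 = 87
V = 87 / 3
V = 29
29 ft^3


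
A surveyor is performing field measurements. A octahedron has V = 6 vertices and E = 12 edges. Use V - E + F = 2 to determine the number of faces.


Polyhedron: octahedron
Euler's formula for convex polyhedra: V - E + F = 2
Given: V = 6 vertices and E = 12 edges
Solve for F:
F = 2 + E - V = 2 + 12 - 6 = 8
8 faces


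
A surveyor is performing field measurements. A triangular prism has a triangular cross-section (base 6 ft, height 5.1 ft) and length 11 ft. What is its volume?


Shape: triangular prism
Triangle base = 6 ft, triangle height = 5.1 ft, prism length L = 11 ft
Formula: V = (1/2 * b * h_tri) * L
Cross-section area = 0.5 * 6 * 5.1 = 15.3
V = 15.3 * 11
V = 168.3
168.3 ft^3


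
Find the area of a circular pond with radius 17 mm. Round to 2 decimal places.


Shape: circle
Radius r = 17 mm
Formula: A = pi * r^2
r^2 = 17^2 = 289
A = pi * 289
A = 907.92
907.92 mm^2


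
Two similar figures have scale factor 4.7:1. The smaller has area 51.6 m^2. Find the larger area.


Linear scale factor k = 4.7
Original area = 51.6 m^2
Rule: under a linear scaling by k, areas scale by k^2.
k^2 = 4.7^2 = 22.09
New area = 51.6 * 22.09
New area = 1139.844
1139.844 m^2


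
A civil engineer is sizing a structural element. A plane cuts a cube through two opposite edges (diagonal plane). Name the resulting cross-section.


Solid: cube
Cutting plane: through two opposite edges (diagonal plane)
Visualize the intersection of the plane with the solid's surface.
The boundary of the cut region is a rectangle.
rectangle


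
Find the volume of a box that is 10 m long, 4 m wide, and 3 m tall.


Shape: rectangular prism
l = 10 m, w = 4 m, h = 3 m
Formula: V = l * w * h
V = 10 * 4 * 3
V = 40 * 3
V = 120
120 m^3


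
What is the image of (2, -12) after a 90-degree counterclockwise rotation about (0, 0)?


Transformation: rotation about the origin
Original point: (2, -12)
Rule for 90 deg counterclockwise: (x, y) -> (-y, x)
Apply: (2, -12) -> (12, 2)
(12, 2)


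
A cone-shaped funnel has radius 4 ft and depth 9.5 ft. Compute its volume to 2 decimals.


Shape: cone
Radius r = 4 ft, Height h = 9.5 ft
Formula: V = (1/3) * pi * r^2 * h
r^2 = 16
pi * r^2 * h = pi * 16 * 9.5 = 152 * pi
V = 152 * pi / 3
V = 159.17
159.17 ft^3


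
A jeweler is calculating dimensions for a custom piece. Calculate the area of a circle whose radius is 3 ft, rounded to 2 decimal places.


Shape: circle
Radius r = 3 ft
Formula: A = pi * r^2
r^2 = 3^2 = 9
A = pi * 9
A = 28.27
28.27 ft^2


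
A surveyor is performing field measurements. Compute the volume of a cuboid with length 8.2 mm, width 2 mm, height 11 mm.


Shape: rectangular prism
l = 8.2 mm, w = 2 mm, h = 11 mm
Formula: V = l * w * h
V = 8.2 * 2 * 11
V = 16.4 * 11
V = 180.4
180.4 mm^3


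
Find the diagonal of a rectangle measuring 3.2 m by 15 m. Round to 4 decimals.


Shape: rectangle (diagonal via Pythagoras)
Sides: 3.2 m and 15 m
Formula: d = sqrt(l^2 + w^2)
l^2 = 10.24, w^2 = 225
l^2 + w^2 = 235.24
d = sqrt(235.24)
d = 15.3375
15.3375 m


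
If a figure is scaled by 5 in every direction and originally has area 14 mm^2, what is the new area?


Linear scale factor k = 5
Original area = 14 mm^2
Rule: under a linear scaling by k, areas scale by k^2.
k^2 = 5^2 = 25
New area = 14 * 25
New area = 350
350 mm^2


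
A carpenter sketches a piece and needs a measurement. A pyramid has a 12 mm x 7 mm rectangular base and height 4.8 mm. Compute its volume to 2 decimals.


Shape: rectangular pyramid
Base: 12 mm x 7 mm, Height h = 4.8 mm
Formula: V = (1/3) * base_area * h
base_area = 12 * 7 = 84
base_area * h = 84 * 4.8 = 403.2
V = 403.2 / 3
V = 134.4
134.4 mm^3


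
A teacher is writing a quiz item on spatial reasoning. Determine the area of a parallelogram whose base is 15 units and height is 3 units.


Shape: parallelogram
Base b = 15 units, Height h = 3 units
Formula: A = b * h
A = 15 * 3
A = 45
45 units^2


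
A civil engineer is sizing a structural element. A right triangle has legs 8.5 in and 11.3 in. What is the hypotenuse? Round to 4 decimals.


Shape: right triangle
Legs a = 8.5 in, b = 11.3 in
Formula: c = sqrt(a^2 + b^2)
a^2 = 72.25, b^2 = 127.69
a^2 + b^2 = 199.94
c = sqrt(199.94)
c = 14.14
14.14 in


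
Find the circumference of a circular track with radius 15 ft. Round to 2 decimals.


Shape: circle
Radius r = 15 ft
Formula: C = 2 * pi * r
C = 2 * pi * 15
C = 30 * pi
C = 94.25
94.25 ft


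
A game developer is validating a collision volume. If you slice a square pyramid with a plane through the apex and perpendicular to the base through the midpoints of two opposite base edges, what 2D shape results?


Solid: square pyramid
Cutting plane: through the apex and perpendicular to the base through the midpoints of two opposite base edges
Visualize the intersection of the plane with the solid's surface.
The boundary of the cut region is a isosceles triangle.
isosceles triangle


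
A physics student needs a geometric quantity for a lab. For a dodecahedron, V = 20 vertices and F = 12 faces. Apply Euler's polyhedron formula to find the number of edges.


Polyhedron: dodecahedron
Euler's formula for convex polyhedra: V - E + F = 2
Given: V = 20 vertices and F = 12 faces
Solve for E:
E = V + F - 2 = 20 + 12 - 2 = 30
30 edges


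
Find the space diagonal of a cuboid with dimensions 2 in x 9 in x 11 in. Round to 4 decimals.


Shape: rectangular box (space diagonal)
l = 2 in, w = 9 in, h = 11 in
Visualize: the diagonal of the base, then a right triangle with that diagonal and the height.
Formula: d = sqrt(l^2 + w^2 + h^2)
l^2 + w^2 + h^2 = 4 + 81 + 121 = 206
d = sqrt(206)
d = 14.3527
14.3527 in


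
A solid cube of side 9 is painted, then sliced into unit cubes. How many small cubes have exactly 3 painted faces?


Large cube: 9 x 9 x 9, cut into unit cubes.
Cubes with 3 painted faces are at the corners. A cube always has 8 corners.
Count = 8
8 unit cubes


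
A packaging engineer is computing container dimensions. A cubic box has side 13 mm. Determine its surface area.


Shape: cube
Side s = 13 mm
A cube has 6 square faces.
Formula: SA = 6 * s^2
s^2 = 169
SA = 6 * 169
SA = 1014
1014 mm^2


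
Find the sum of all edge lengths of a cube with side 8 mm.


Shape: cube
Side s = 8 mm
A cube has 12 edges, all equal.
Formula: total edge length = 12 * s
Total = 12 * 8
Total = 96
96 mm


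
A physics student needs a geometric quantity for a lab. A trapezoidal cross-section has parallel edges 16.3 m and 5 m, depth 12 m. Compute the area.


Shape: trapezoid
Parallel sides a = 16.3 m, b = 5 m; Height h = 12 m
Formula: A = (a + b) * h / 2
a + b = 16.3 + 5 = 21.3
A = 21.3 * 12 / 2
A = 255.6 / 2
A = 127.8
127.8 m^2


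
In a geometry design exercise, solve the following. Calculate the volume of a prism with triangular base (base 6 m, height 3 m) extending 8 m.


Shape: triangular prism
Triangle base = 6 m, triangle height = 3 m, prism length L = 8 m
Formula: V = (1/2 * b * h_tri) * L
Cross-section area = 0.5 * 6 * 3 = 9
V = 9 * 8
V = 72
72 m^3
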